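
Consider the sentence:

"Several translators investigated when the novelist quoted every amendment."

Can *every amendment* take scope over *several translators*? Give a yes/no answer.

No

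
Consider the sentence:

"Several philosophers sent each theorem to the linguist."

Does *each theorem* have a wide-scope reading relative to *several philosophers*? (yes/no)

Yes

*several philosophers* and *each theorem* are co-arguments of the matrix verb, with nothing but a clause-internal boundary between them.
Ordinary QR to a clause-peripheral position gives the wide-scope LF for the lower DP.
Both orderings are possible: *several philosophers* > *each theorem* and *each theorem* > *several philosophers*.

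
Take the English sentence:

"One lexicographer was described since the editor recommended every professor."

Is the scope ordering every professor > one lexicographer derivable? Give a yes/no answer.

No

The target quantifier *every professor* is part of the adjunct clause *since the editor recommended every professor*.
Adjunct clauses are scope islands: a quantifier inside an adjunct cannot raise into the matrix clause.
Hence only narrow scope for *every professor* (under *one lexicographer*) survives.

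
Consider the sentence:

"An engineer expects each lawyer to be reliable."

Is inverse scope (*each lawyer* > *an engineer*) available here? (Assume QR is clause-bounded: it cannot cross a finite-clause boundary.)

ECM infinitives lack a CP barrier, so *each lawyer* can QR over the matrix subject *an engineer*.
Since no island is crossed, the inverse ordering is licensed alongside surface scope.
So *each lawyer* > *an engineer* is among the available readings.

Yes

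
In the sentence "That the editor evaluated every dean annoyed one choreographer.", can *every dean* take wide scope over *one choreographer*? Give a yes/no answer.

No

*every dean* is embedded in the sentential subject *that the editor evaluated every dean*.
Subjects — clausal subjects included — are islands for extraction, and QR is no exception.
So *every dean* cannot raise to a position above *one choreographer*.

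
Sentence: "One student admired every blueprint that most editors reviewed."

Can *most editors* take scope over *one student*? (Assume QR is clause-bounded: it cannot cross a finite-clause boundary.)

No

Structurally, *most editors* is inside the relative clause *that most editors reviewed* modifying *every blueprint*.
Relative clauses are scope islands: a quantifier cannot QR out of a relative clause to take scope in the matrix clause.
So *most editors* cannot raise to a position above *one student*.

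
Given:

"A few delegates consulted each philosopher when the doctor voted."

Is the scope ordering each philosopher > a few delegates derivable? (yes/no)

Yes

Although there is an adjunct clause, *each philosopher* is in the main clause, not inside the adjunct.
With no island boundary between them, the object can take inverse scope over the subject via ordinary QR within the clause.
The sentence is scopally ambiguous between *a few delegates* > *each philosopher* and *each philosopher* > *a few delegates*.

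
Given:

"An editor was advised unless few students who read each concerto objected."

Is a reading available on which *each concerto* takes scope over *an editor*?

The target quantifier *each concerto* is part of the relative clause *who read each concerto*, which is itself inside the adjunct *unless few students who read each concerto objected*.
Nested islands: the RC island is itself inside an adjunct island, so wide scope is doubly excluded.
So *each concerto* cannot raise to a position above *an editor*.

No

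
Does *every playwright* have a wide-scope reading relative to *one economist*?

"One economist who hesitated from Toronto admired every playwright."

Yes

*every playwright* is a matrix argument; only *one economist* is modified by the relative clause *who hesitated from Toronto*, so the RC island is irrelevant to the target quantifier.
Since no island is crossed, the inverse ordering is licensed alongside surface scope.
The sentence is scopally ambiguous between *one economist* > *every playwright* and *every playwright* > *one economist*.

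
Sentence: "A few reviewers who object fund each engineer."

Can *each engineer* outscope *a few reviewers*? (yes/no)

Yes

The relative clause *who object* modifies *a few reviewers*, but *each engineer* is not inside that relative clause — it is an argument of the matrix verb.
Clause-internal QR can adjoin the lower DP above the subject, yielding the inverse reading.
Both orderings are possible: *a few reviewers* > *each engineer* and *each engineer* > *a few reviewers*.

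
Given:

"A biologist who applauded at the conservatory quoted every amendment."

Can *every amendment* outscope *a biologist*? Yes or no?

*every amendment* is a matrix argument; only *a biologist* is modified by the relative clause *who applauded at the conservatory*, so the RC island is irrelevant to the target quantifier.
With no island boundary between them, the object can take inverse scope over the subject via ordinary QR within the clause.

Yes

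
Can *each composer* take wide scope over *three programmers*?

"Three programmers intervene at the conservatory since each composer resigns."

*each composer* is embedded in the adjunct clause *since each composer resigns*.
Adjuncts are opaque for quantifier raising; a quantifier in an adjunct stays inside it.
So *each composer* cannot raise high enough to outscope *three programmers*; only the surface ordering *three programmers* > *each composer* is available.

No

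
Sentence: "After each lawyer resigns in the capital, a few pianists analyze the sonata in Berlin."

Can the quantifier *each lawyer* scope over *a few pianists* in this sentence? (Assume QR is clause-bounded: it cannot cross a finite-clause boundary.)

No

*each lawyer* is embedded in the adjunct clause *after each lawyer resigns in the capital*.
The adjunct-island constraint bars QR out of an adverbial clause.
There is no licit LF on which *each lawyer* c-commands *a few pianists*.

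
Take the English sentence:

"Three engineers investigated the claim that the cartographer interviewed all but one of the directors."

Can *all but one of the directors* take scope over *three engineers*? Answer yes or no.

*all but one of the directors* occurs within the complex NP *the claim that the cartographer interviewed all but one of the directors*.
The Complex NP Constraint bars QR out of the complement clause of a noun.
So *all but one of the directors* cannot raise to a position above *three engineers*.

No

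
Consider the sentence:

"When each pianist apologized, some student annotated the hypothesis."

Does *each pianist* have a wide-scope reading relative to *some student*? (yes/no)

Structurally, *each pianist* is inside the adjunct clause *when each pianist apologized*.
The adjunct-island constraint bars QR out of an adverbial clause.
*each pianist* > *some student* would require crossing that boundary, which is illicit.

No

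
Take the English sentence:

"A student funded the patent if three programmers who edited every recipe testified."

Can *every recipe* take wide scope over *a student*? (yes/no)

No

The DP *every recipe* is contained in the relative clause *who edited every recipe*, which is itself inside the adjunct *if three programmers who edited every recipe testified*.
Two island boundaries intervene — the relative clause and the adjunct. Either alone would block QR.
So *every recipe* cannot raise high enough to outscope *a student*; only the surface ordering *a student* > *every recipe* is available.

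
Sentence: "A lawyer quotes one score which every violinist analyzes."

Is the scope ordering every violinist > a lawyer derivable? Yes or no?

No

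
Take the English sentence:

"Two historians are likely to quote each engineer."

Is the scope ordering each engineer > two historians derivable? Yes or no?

*each engineer* is the object of the infinitival complement of a raising predicate; raising infinitives are transparent for QR, so the two DPs are in effect clausemates.
No island intervenes, so both surface and inverse scope are derivable.
Both orderings are possible: *two historians* > *each engineer* and *each engineer* > *two historians*.

Yes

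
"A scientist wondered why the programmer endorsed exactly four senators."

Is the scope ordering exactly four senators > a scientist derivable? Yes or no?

The target quantifier *exactly four senators* is part of the embedded question *why the programmer endorsed exactly four senators*.
Embedded questions are wh-islands: a quantifier inside an indirect question cannot QR into the matrix clause.
There is no licit LF on which *exactly four senators* c-commands *a scientist*.
(Only the surface reading survives: one fixed scientist with respect to all the relevant senators.)

No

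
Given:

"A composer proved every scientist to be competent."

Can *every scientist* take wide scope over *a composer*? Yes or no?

*every scientist* is an ECM subject; ECM complements are not islands, and the embedded quantifier may take matrix scope.
With no island boundary between them, the object can take inverse scope over the subject via ordinary QR within the clause.
The sentence is scopally ambiguous between *a composer* > *every scientist* and *every scientist* > *a composer*.

Yes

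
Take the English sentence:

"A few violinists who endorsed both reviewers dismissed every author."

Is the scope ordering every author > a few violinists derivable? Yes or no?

The RC *who endorsed both reviewers* is an island, but *every author* is not inside it — it is the matrix object, a clausemate of *a few violinists*.
QR within a single clause is free, so the lower quantifier may take scope over the higher one.

Yes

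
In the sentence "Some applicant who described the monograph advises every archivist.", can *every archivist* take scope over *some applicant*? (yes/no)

Yes

The relative clause *who described the monograph* modifies *some applicant*, but *every archivist* is not inside that relative clause — it is an argument of the matrix verb.
Clause-internal QR can adjoin the lower DP above the subject, yielding the inverse reading.
Both orderings are possible: *some applicant* > *every archivist* and *every archivist* > *some applicant*.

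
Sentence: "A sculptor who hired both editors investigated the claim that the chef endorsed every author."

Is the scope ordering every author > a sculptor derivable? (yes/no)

No

The target quantifier *every author* is part of the complex NP *the claim that the chef endorsed every author*.
A that-clause complement to a noun is an island; QR cannot cross the NP boundary.
So *every author* cannot raise to a position above *a sculptor*.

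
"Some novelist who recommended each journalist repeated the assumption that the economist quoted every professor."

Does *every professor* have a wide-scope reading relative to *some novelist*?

No

*every professor* sits inside the complex NP *the assumption that the economist quoted every professor*.
The Complex NP Constraint bars QR out of the complement clause of a noun.
*every professor* is confined to the island and cannot take scope over *some novelist*.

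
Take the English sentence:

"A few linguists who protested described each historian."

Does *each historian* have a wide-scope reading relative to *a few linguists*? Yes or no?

The RC *who protested* is an island, but *each historian* is not inside it — it is the matrix object, a clausemate of *a few linguists*.
Clause-internal QR can adjoin the lower DP above the subject, yielding the inverse reading.
Both orderings are possible: *a few linguists* > *each historian* and *each historian* > *a few linguists*.

Yes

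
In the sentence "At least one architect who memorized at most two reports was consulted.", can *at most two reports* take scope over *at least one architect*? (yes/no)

*at most two reports* sits inside the relative clause *who memorized at most two reports*.
The relative clause forms an island for QR, so the quantifier is confined to the head noun's restrictor.
The inverse ordering *at most two reports* > *at least one architect* is therefore underivable.

No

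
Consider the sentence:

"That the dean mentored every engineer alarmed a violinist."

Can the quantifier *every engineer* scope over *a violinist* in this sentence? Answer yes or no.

No

The DP *every engineer* is contained in the sentential subject *that the dean mentored every engineer*.
Sentential subjects are islands: a quantifier inside the subject clause cannot raise over the matrix predicate.
So *every engineer* cannot raise to a position above *a violinist*.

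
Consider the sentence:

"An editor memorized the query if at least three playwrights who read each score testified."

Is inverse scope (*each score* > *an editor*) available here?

*each score* sits inside the relative clause *who read each score*, which is itself inside the adjunct *if at least three playwrights who read each score testified*.
Even if one barrier were somehow void, the other would still block QR.
Hence only narrow scope for *each score* (under *an editor*) survives.
(Only the surface reading survives: one fixed editor with respect to all the relevant scores.)

No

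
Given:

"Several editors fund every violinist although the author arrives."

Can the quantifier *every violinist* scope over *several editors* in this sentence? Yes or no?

Yes

*every violinist* is a matrix argument; the adjunct is an island but the target quantifier is outside it.
With no island boundary between them, the object can take inverse scope over the subject via ordinary QR within the clause.
Both orderings are possible: *several editors* > *every violinist* and *every violinist* > *several editors*.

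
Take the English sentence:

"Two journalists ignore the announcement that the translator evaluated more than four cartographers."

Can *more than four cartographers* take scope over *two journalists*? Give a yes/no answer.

No

*more than four cartographers* sits inside the complex NP *the announcement that the translator evaluated more than four cartographers*.
Since the clause is the complement of a nominal head, the CNPC blocks scope extraction.
*more than four cartographers* is confined to the island and cannot take scope over *two journalists*.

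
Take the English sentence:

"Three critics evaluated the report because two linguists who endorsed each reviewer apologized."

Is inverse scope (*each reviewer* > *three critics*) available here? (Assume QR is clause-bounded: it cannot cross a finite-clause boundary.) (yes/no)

No

*each reviewer* is embedded in the relative clause *who endorsed each reviewer*, which is itself inside the adjunct *because two linguists who endorsed each reviewer apologized*.
Both the relative clause and the enclosing adjunct are scope islands; QR cannot cross either.
There is no licit LF on which *each reviewer* c-commands *three critics*.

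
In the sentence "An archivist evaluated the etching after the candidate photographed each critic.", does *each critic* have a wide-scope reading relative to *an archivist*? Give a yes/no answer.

No

*each critic* sits inside the adjunct clause *after the candidate photographed each critic*.
Adverbial clauses are not L-marked, so they are barriers for QR — the quantifier cannot escape the adjunct.
So *each critic* cannot raise high enough to outscope *an archivist*; only the surface ordering *an archivist* > *each critic* is available.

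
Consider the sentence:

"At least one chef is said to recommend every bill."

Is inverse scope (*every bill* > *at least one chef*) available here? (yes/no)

The matrix predicate is a raising verb, whose infinitival complement is not a scope island — *every bill* can QR into the matrix clause.
QR within a single clause is free, so the lower quantifier may take scope over the higher one.

Yes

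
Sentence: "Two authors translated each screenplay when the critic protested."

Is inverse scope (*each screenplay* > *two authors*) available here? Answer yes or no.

Neither queried DP is inside the adjunct, so the adjunct-island constraint does not apply.
No island intervenes, so both surface and inverse scope are derivable.

Yes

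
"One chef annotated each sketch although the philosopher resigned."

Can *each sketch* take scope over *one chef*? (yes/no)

The adjunct island is irrelevant here — *each sketch* and *one chef* are both in the matrix clause.
No island intervenes, so both surface and inverse scope are derivable.
The sentence is scopally ambiguous between *one chef* > *each sketch* and *each sketch* > *one chef*.

Yes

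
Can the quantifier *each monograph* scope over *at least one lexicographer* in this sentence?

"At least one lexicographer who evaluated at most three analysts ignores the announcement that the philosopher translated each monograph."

The target quantifier *each monograph* is part of the complex NP *the announcement that the philosopher translated each monograph*.
Since the clause is the complement of a nominal head, the CNPC blocks scope extraction.
The inverse ordering *each monograph* > *at least one lexicographer* is therefore underivable.

No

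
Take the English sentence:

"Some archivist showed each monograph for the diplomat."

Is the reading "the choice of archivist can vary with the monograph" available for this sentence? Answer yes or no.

That reading corresponds to *each monograph* > *some archivist*.
*each monograph* is the matrix object and *some archivist* the matrix subject; the two are clausemates.
No island intervenes, so both surface and inverse scope are derivable.

Yes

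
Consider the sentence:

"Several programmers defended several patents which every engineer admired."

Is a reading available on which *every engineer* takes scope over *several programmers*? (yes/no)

No

*every engineer* is embedded in the relative clause *which every engineer admired* modifying *several patents*.
Relative clauses are scope islands: a quantifier cannot QR out of a relative clause to take scope in the matrix clause.
*every engineer* is confined to the island and cannot take scope over *several programmers*.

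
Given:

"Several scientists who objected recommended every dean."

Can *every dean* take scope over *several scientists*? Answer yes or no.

Yes

The RC *who objected* is an island, but *every dean* is not inside it — it is the matrix object, a clausemate of *several scientists*.
QR within a single clause is free, so the lower quantifier may take scope over the higher one.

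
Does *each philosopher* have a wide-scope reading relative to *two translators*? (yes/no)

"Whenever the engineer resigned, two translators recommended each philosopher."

Yes

The adjunct clause does not contain *each philosopher*, which is the matrix object.
With no island boundary between them, the object can take inverse scope over the subject via ordinary QR within the clause.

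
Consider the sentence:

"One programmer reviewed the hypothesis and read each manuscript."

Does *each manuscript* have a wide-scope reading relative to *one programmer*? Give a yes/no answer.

Structurally, *each manuscript* is inside one conjunct of the coordinate structure (*read each manuscript*).
Coordinate structures are islands for non-across-the-board movement, QR included.
*each manuscript* is confined to the island and cannot take scope over *one programmer*.

No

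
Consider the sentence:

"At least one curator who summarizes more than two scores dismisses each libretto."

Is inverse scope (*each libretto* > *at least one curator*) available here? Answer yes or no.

The relative clause *who summarizes more than two scores* modifies *at least one curator*, but *each libretto* is not inside that relative clause — it is an argument of the matrix verb.
With no island boundary between them, the object can take inverse scope over the subject via ordinary QR within the clause.
The sentence is scopally ambiguous between *at least one curator* > *each libretto* and *each libretto* > *at least one curator*.

Yes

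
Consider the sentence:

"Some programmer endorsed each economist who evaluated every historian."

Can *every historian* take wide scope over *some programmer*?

The target quantifier *every historian* is part of the relative clause *who evaluated every historian* modifying *each economist*.
QR out of a relative clause is ruled out by the relative-clause island constraint.
The inverse ordering *every historian* > *some programmer* is therefore underivable.
(Only the surface reading survives: one fixed programmer with respect to all the relevant historians.)

No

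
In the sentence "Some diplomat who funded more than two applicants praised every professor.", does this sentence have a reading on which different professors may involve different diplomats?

This is the *every professor* > *some diplomat* reading.
The RC *who funded more than two applicants* is an island, but *every professor* is not inside it — it is the matrix object, a clausemate of *some diplomat*.
With no island boundary between them, the object can take inverse scope over the subject via ordinary QR within the clause.

Yes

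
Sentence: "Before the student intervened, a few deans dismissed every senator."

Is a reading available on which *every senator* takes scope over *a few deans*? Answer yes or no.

Yes

Neither queried DP is inside the adjunct, so the adjunct-island constraint does not apply.
Clause-internal QR can adjoin the lower DP above the subject, yielding the inverse reading.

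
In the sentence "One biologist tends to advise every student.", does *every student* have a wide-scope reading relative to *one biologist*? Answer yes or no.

*every student* is the object of the infinitival complement of a raising predicate; raising infinitives are transparent for QR, so the two DPs are in effect clausemates.
Nothing blocks QR of the lower DP to a position above the higher one, so inverse scope is available.

Yes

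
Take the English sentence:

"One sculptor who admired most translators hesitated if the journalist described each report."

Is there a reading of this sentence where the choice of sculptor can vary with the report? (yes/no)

No

This is the *each report* > *one sculptor* reading.
The DP *each report* is contained in the adjunct clause *if the journalist described each report*.
Since the clause is an adjunct (not a complement), the Adjunct Condition blocks QR across its edge.
Hence only narrow scope for *each report* (under *one sculptor*) survives.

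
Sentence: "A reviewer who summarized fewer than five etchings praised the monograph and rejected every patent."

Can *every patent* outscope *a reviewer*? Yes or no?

No

The DP *every patent* is contained in one conjunct of the coordinate structure (*rejected every patent*).
The Coordinate Structure Constraint blocks movement (including QR) out of a single conjunct.
So *every patent* cannot raise high enough to outscope *a reviewer*; only the surface ordering *a reviewer* > *every patent* is available.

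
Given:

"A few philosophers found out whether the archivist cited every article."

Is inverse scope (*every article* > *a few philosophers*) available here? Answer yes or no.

*every article* sits inside the embedded question *whether the archivist cited every article*.
Embedded wh-clauses are opaque for QR, so the quantifier stays inside the question.
*every article* is confined to the island and cannot take scope over *a few philosophers*.

No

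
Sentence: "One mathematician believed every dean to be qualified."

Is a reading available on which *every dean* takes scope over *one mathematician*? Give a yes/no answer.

Yes

*every dean* is an ECM subject; ECM complements are not islands, and the embedded quantifier may take matrix scope.
With no island boundary between them, the object can take inverse scope over the subject via ordinary QR within the clause.
The sentence is scopally ambiguous between *one mathematician* > *every dean* and *every dean* > *one mathematician*.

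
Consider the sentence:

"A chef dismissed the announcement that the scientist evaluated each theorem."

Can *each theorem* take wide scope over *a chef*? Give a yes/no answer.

*each theorem* sits inside the complex NP *the announcement that the scientist evaluated each theorem*.
The Complex NP Constraint bars QR out of the complement clause of a noun.
So *each theorem* cannot raise high enough to outscope *a chef*; only the surface ordering *a chef* > *each theorem* is available.
(Only the surface reading survives: one fixed chef with respect to all the relevant theorems.)

No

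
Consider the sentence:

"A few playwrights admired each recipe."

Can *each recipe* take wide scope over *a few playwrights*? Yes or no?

*each recipe* is the matrix object and *a few playwrights* the matrix subject; the two are clausemates.
With no island boundary between them, the object can take inverse scope over the subject via ordinary QR within the clause.
Both orderings are possible: *a few playwrights* > *each recipe* and *each recipe* > *a few playwrights*.

Yes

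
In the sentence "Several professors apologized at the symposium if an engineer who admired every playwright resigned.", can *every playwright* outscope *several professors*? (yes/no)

The DP *every playwright* is contained in the relative clause *who admired every playwright*, which is itself inside the adjunct *if an engineer who admired every playwright resigned*.
The quantifier would have to escape first the RC and then the adjunct — two independent island violations.
So *every playwright* cannot raise high enough to outscope *several professors*; only the surface ordering *several professors* > *every playwright* is available.

No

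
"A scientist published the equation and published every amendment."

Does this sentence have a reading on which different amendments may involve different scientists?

No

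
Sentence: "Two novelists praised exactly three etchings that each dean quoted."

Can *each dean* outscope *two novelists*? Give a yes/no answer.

*each dean* occurs within the relative clause *that each dean quoted* modifying *exactly three etchings*.
QR out of a relative clause is ruled out by the relative-clause island constraint.
So *each dean* cannot raise to a position above *two novelists*.

No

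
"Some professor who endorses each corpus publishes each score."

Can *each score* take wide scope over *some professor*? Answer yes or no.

Yes

*each score* sits in the matrix clause, not in the relative clause on *some professor*.
No island intervenes, so both surface and inverse scope are derivable.
Both orderings are possible: *some professor* > *each score* and *each score* > *some professor*.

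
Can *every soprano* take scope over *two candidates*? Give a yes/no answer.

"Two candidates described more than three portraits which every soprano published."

No

*every soprano* sits inside the relative clause *which every soprano published* modifying *more than three portraits*.
Quantifiers inside a relative clause are trapped there; the RC boundary blocks QR.
*every soprano* > *two candidates* would require crossing that boundary, which is illicit.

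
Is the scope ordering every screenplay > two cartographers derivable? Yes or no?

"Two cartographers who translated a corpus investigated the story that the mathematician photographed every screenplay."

No

The DP *every screenplay* is contained in the complex NP *the story that the mathematician photographed every screenplay*.
The Complex NP Constraint bars QR out of the complement clause of a noun.
*every screenplay* > *two cartographers* would require crossing that boundary, which is illicit.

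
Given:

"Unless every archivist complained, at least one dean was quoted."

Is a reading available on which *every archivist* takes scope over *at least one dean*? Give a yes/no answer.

*every archivist* sits inside the adjunct clause *unless every archivist complained*.
The adjunct-island constraint bars QR out of an adverbial clause.
So the wide-scope reading for *every archivist* is blocked.

No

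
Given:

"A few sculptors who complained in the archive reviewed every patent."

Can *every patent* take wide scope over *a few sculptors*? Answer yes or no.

Although the sentence contains a relative clause (*who complained in the archive*), *every patent* is outside it, in the matrix VP.
Nothing blocks QR of the lower DP to a position above the higher one, so inverse scope is available.
The sentence is scopally ambiguous between *a few sculptors* > *every patent* and *every patent* > *a few sculptors*.

Yes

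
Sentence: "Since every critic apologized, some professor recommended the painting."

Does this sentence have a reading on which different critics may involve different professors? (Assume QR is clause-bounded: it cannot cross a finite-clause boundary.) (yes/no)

No

The paraphrase describes the scope ordering *every critic* > *some professor*.
*every critic* occurs within the adjunct clause *since every critic apologized*.
Since the clause is an adjunct (not a complement), the Adjunct Condition blocks QR across its edge.
So the wide-scope reading for *every critic* is blocked.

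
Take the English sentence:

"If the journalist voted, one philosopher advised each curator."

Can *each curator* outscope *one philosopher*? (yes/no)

Yes

*each curator* is a matrix argument; the adjunct is an island but the target quantifier is outside it.
With no island boundary between them, the object can take inverse scope over the subject via ordinary QR within the clause.
So *each curator* > *one philosopher* is among the available readings.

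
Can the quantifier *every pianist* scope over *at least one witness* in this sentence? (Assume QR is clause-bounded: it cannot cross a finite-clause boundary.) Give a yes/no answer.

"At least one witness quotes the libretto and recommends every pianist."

Structurally, *every pianist* is inside one conjunct of the coordinate structure (*recommends every pianist*).
Coordinate structures are islands for non-across-the-board movement, QR included.
So *every pianist* cannot raise to a position above *at least one witness*.
(Only the surface reading survives: one fixed witness with respect to all the relevant pianists.)

No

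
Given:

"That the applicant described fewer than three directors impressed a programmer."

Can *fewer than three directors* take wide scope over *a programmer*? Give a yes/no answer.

*fewer than three directors* sits inside the sentential subject *that the applicant described fewer than three directors*.
Subjects — clausal subjects included — are islands for extraction, and QR is no exception.
So the wide-scope reading for *fewer than three directors* is blocked.

No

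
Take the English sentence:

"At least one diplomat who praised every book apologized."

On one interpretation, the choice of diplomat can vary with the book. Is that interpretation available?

No

The described interpretation is the *every book* > *at least one diplomat* scoping.
*every book* sits inside the relative clause *who praised every book*.
Quantifiers inside a relative clause are trapped there; the RC boundary blocks QR.
So *every book* cannot raise high enough to outscope *at least one diplomat*; only the surface ordering *at least one diplomat* > *every book* is available.
(Only the surface reading survives: one fixed diplomat with respect to all the relevant books.)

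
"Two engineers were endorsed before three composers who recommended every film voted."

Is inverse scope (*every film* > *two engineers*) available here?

No

*every film* is embedded in the relative clause *who recommended every film*, which is itself inside the adjunct *before three composers who recommended every film voted*.
Two island boundaries intervene — the relative clause and the adjunct. Either alone would block QR.
So the wide-scope reading for *every film* is blocked.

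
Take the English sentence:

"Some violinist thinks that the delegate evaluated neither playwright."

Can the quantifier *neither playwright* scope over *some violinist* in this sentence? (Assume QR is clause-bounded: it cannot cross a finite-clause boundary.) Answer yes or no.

No

The DP *neither playwright* is contained in the finite complement clause *that the delegate evaluated neither playwright*.
Given the clause-boundedness assumption, QR cannot cross the finite CP into the matrix.
*neither playwright* > *some violinist* would require crossing that boundary, which is illicit.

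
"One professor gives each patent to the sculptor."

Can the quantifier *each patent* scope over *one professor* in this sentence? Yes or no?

*each patent* and *one professor* are in the same minimal clause.
Nothing blocks QR of the lower DP to a position above the higher one, so inverse scope is available.
Both orderings are possible: *one professor* > *each patent* and *each patent* > *one professor*.

Yes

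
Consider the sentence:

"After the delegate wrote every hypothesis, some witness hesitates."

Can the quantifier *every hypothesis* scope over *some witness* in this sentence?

The target quantifier *every hypothesis* is part of the adjunct clause *after the delegate wrote every hypothesis*.
Adverbial clauses are not L-marked, so they are barriers for QR — the quantifier cannot escape the adjunct.
There is no licit LF on which *every hypothesis* c-commands *some witness*.

No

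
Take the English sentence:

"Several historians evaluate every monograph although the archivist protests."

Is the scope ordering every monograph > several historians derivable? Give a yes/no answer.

Although there is an adjunct clause, *every monograph* is in the main clause, not inside the adjunct.
Clause-internal QR can adjoin the lower DP above the subject, yielding the inverse reading.

Yes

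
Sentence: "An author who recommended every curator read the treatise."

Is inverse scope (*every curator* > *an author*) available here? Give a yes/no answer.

No

The DP *every curator* is contained in the relative clause *who recommended every curator*.
The relative clause forms an island for QR, so the quantifier is confined to the head noun's restrictor.
So *every curator* cannot raise high enough to outscope *an author*; only the surface ordering *an author* > *every curator* is available.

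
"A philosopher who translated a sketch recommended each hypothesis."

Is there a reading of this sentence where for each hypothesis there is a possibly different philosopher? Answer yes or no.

Yes

That reading corresponds to *each hypothesis* > *a philosopher*.
*each hypothesis* sits in the matrix clause, not in the relative clause on *a philosopher*.
Nothing blocks QR of the lower DP to a position above the higher one, so inverse scope is available.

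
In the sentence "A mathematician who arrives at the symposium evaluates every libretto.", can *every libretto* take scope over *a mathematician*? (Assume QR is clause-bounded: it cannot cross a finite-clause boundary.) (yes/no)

Yes

Although the sentence contains a relative clause (*who arrives at the symposium*), *every libretto* is outside it, in the matrix VP.
QR within a single clause is free, so the lower quantifier may take scope over the higher one.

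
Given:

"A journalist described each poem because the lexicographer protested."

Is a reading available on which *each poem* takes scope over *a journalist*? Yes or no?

Although there is an adjunct clause, *each poem* is in the main clause, not inside the adjunct.
No island intervenes, so both surface and inverse scope are derivable.

Yes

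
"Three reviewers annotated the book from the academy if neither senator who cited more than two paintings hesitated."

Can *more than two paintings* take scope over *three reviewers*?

The DP *more than two paintings* is contained in the relative clause *who cited more than two paintings*, which is itself inside the adjunct *if neither senator who cited more than two paintings hesitated*.
Two island boundaries intervene — the relative clause and the adjunct. Either alone would block QR.
So *more than two paintings* cannot raise high enough to outscope *three reviewers*; only the surface ordering *three reviewers* > *more than two paintings* is available.

No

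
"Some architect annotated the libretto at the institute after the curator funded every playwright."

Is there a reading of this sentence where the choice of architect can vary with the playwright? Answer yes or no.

No

The paraphrase describes the scope ordering *every playwright* > *some architect*.
*every playwright* is embedded in the adjunct clause *after the curator funded every playwright*.
Scope out of an adjunct clause is unavailable: QR respects the adjunct-island constraint.
There is no licit LF on which *every playwright* c-commands *some architect*.
(Only the surface reading survives: one fixed architect with respect to all the relevant playwrights.)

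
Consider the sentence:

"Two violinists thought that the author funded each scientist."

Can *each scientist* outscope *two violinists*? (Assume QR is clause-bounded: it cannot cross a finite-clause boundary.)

The target quantifier *each scientist* is part of the finite complement clause *that the author funded each scientist*.
Given the clause-boundedness assumption, QR cannot cross the finite CP into the matrix.
The inverse ordering *each scientist* > *two violinists* is therefore underivable.

No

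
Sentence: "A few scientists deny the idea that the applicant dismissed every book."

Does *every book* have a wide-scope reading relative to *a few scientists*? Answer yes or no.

No

*every book* sits inside the complex NP *the idea that the applicant dismissed every book*.
A that-clause complement to a noun is an island; QR cannot cross the NP boundary.
So *every book* cannot raise to a position above *a few scientists*.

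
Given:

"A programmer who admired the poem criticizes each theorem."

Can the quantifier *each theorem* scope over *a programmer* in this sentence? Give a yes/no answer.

Although the sentence contains a relative clause (*who admired the poem*), *each theorem* is outside it, in the matrix VP.
Clause-internal QR can adjoin the lower DP above the subject, yielding the inverse reading.
Both orderings are possible: *a programmer* > *each theorem* and *each theorem* > *a programmer*.

Yes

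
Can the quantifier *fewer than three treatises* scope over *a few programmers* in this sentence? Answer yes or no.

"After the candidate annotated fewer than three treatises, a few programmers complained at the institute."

No

Structurally, *fewer than three treatises* is inside the adjunct clause *after the candidate annotated fewer than three treatises*.
Scope out of an adjunct clause is unavailable: QR respects the adjunct-island constraint.
*fewer than three treatises* is confined to the island and cannot take scope over *a few programmers*.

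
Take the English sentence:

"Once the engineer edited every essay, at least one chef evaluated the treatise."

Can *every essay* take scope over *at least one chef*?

No

The DP *every essay* is contained in the adjunct clause *once the engineer edited every essay*.
Adjuncts are opaque for quantifier raising; a quantifier in an adjunct stays inside it.
*every essay* > *at least one chef* would require crossing that boundary, which is illicit.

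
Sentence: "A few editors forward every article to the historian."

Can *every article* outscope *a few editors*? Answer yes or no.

Yes

*a few editors* and *every article* are co-arguments of the matrix verb, with nothing but a clause-internal boundary between them.
No island intervenes, so both surface and inverse scope are derivable.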